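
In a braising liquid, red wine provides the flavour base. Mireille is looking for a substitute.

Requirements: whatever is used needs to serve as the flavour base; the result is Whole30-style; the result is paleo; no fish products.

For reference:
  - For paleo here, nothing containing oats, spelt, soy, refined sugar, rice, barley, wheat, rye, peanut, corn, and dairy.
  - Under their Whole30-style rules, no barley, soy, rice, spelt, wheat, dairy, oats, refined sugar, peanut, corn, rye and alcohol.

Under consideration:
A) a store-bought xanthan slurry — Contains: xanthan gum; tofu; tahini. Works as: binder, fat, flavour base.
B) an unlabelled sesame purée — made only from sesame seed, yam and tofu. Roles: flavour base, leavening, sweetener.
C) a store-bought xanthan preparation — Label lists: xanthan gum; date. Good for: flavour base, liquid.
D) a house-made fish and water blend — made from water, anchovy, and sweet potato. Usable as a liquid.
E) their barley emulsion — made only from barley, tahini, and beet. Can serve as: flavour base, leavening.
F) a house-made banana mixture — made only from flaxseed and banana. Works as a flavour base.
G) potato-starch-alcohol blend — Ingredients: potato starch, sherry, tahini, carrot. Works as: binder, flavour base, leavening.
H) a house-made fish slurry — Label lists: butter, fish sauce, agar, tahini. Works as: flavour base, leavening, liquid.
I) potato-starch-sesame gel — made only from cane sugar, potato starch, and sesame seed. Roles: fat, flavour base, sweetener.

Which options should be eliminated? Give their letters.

A, B, D, E, G, H, I

A: has tofu, so not paleo; has tofu, so not Whole30-style — no
B: has tofu, so not paleo; has tofu, so not Whole30-style — reject
C: Whole30-style, no fish — OK
D: not usable as a flavour base; has anchovy, so not fish-free — no
E: has barley, so not paleo; has barley, so not Whole30-style — out
F: only banana and flaxseed; none excluded — keep
G: has sherry, so not Whole30-style — reject
H: has butter, so not paleo; has butter, so not Whole30-style (and 1 more) — out
I: has cane sugar, so not paleo; has cane sugar, so not Whole30-style — no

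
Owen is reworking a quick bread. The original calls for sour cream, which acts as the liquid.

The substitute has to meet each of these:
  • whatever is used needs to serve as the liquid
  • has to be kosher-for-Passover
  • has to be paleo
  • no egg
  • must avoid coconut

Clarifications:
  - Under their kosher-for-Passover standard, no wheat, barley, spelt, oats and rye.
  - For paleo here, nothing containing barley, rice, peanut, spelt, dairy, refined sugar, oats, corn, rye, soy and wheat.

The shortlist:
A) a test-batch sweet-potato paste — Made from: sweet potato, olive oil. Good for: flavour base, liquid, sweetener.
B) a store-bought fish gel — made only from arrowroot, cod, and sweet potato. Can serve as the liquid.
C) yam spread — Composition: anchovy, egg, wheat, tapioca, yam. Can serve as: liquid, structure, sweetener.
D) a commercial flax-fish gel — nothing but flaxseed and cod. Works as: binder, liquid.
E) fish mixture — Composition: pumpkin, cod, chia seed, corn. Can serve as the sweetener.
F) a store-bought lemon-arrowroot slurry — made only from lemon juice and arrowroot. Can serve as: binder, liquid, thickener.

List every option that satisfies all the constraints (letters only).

A: only sweet potato and olive oil; none excluded — valid
B: works as a liquid, no egg, kosher-for-Passover — keep
C: has wheat, so not kosher-for-Passover; has wheat, so not paleo (and 1 more) — out
D: paleo, kosher-for-Passover — valid
E: not usable as a liquid; has corn, so not paleo — out
F: nothing on the exclusion list — valid

A, B, D, F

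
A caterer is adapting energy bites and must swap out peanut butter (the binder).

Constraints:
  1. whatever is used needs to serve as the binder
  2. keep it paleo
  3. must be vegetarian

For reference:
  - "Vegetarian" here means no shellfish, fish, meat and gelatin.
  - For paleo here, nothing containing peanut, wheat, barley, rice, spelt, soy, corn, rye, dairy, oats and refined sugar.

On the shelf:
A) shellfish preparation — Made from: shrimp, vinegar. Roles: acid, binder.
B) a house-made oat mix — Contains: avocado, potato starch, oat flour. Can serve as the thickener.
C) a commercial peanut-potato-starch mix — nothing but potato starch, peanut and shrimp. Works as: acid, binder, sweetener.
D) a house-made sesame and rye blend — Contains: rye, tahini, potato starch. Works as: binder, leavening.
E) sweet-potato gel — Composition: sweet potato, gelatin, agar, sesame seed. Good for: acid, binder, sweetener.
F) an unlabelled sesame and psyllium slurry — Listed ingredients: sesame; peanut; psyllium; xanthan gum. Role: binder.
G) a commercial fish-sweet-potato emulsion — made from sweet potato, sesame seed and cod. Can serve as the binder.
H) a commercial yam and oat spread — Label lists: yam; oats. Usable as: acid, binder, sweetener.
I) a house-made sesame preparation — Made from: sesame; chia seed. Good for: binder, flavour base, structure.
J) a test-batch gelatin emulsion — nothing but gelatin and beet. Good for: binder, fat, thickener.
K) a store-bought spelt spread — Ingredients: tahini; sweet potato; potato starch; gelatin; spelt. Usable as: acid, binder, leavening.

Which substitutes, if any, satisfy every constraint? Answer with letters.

A: has shrimp, so not vegetarian — out
B: not usable as a binder; has oat flour, so not paleo — out
C: has shrimp, so not vegetarian; has peanut, so not paleo — out
D: has rye, so not paleo — reject
E: has gelatin, so not vegetarian — reject
F: has peanut, so not paleo — out
G: has cod, so not vegetarian — no
H: has oats, so not paleo — out
I: paleo, vegetarian — keep
J: has gelatin, so not vegetarian — no
K: has gelatin, so not vegetarian; has spelt, so not paleo — no

I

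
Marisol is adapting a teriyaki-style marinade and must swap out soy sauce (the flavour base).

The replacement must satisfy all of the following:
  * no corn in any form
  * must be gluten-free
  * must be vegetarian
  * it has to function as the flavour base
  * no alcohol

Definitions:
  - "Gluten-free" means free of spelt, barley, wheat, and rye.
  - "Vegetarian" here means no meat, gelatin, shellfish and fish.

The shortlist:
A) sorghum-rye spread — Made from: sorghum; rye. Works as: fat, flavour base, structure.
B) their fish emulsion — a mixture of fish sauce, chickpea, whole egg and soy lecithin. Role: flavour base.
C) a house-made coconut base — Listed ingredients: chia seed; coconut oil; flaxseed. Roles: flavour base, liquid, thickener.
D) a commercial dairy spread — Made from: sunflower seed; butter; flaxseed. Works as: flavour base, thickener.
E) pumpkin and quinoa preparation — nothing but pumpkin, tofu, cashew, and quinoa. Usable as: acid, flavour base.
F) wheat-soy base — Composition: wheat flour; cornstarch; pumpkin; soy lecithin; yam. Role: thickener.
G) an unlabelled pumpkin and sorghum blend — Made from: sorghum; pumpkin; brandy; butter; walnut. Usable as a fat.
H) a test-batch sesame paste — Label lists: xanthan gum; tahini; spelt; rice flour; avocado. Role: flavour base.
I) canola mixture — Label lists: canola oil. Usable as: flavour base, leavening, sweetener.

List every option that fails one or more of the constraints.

A, B, F, G, H

A: has rye, so not gluten-free — out
B: has fish sauce, so not vegetarian — no
C: no corn, gluten-free — OK
D: works as a flavour base, vegetarian, no alcohol — valid
E: all constraints satisfied — keep
F: not usable as a flavour base; has wheat flour, so not gluten-free (and 1 more) — reject
G: not usable as a flavour base; has brandy, so not alcohol-free — reject
H: has spelt, so not gluten-free — no
I: vegetarian, no corn — valid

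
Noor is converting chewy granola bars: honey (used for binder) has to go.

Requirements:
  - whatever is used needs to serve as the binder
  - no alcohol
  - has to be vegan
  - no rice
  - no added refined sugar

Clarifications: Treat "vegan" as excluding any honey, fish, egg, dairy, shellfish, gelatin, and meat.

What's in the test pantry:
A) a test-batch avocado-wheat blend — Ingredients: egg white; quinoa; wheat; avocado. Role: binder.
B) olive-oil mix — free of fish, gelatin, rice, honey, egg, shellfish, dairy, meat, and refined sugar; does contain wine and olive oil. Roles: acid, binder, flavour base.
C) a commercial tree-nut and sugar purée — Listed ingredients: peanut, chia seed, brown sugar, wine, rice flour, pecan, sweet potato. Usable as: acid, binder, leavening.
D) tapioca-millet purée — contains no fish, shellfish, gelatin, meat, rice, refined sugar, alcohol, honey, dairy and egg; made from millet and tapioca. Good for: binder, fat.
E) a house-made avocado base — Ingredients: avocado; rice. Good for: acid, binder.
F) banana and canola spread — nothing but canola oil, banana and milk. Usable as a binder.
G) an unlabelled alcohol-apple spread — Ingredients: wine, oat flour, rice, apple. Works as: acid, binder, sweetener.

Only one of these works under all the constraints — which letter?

A: has egg white, so not vegan — no
B: has wine, so not alcohol-free — out
C: has wine, so not alcohol-free; has brown sugar, so not no-added-sugar (and 1 more) — out
D: nothing on the exclusion list — OK
E: has rice, so not rice-free — out
F: has milk, so not vegan — reject
G: has wine, so not alcohol-free; has rice, so not rice-free — out

D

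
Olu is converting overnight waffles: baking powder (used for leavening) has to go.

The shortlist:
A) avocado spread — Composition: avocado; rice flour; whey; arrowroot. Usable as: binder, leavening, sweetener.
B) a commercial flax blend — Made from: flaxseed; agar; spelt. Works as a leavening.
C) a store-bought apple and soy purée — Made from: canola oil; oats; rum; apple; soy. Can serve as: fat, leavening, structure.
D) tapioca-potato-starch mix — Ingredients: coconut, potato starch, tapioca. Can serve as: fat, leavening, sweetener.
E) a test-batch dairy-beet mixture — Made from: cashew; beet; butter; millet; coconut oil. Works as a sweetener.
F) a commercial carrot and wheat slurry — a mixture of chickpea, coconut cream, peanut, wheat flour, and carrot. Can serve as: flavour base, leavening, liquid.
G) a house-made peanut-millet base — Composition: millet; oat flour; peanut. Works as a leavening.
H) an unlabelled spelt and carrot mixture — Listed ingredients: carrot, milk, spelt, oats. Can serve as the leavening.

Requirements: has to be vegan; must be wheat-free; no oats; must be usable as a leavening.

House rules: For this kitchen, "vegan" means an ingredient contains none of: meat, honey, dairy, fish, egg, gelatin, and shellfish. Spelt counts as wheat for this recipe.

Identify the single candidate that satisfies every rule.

D

A: has whey, so not vegan — out
B: has spelt, so not wheat-free — out
C: has oats, so not oat-free — no
D: nothing on the exclusion list — keep
E: not usable as a leavening; has butter, so not vegan — out
F: has wheat flour, so not wheat-free — no
G: has oat flour, so not oat-free — no
H: has milk, so not vegan; has spelt, so not wheat-free (and 1 more) — no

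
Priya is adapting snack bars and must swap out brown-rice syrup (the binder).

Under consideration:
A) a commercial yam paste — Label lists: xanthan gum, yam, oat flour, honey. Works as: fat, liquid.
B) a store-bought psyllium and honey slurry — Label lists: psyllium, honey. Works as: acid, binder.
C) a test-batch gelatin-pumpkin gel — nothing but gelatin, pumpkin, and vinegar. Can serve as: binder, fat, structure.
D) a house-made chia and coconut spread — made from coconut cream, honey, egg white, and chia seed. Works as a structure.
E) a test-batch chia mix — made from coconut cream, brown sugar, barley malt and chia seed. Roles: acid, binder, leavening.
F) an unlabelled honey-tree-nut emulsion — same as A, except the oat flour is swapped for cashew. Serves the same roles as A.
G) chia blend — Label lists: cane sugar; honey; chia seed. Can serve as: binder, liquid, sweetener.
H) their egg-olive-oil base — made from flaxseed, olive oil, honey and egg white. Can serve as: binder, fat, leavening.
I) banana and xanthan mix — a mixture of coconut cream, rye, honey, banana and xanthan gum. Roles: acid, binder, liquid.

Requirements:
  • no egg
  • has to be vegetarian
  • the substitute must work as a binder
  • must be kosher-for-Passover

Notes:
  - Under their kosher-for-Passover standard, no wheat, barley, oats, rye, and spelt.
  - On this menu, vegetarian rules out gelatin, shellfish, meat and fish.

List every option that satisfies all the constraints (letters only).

B, G

A: not usable as a binder; has oat flour, so not kosher-for-Passover — out
B: only honey and psyllium; none excluded — valid
C: has gelatin, so not vegetarian — out
D: not usable as a binder; has egg white, so not egg-free — no
E: has barley malt, so not kosher-for-Passover — reject
F: not usable as a binder — reject
G: kosher-for-Passover, vegetarian — OK
H: has egg white, so not egg-free — out
I: has rye, so not kosher-for-Passover — reject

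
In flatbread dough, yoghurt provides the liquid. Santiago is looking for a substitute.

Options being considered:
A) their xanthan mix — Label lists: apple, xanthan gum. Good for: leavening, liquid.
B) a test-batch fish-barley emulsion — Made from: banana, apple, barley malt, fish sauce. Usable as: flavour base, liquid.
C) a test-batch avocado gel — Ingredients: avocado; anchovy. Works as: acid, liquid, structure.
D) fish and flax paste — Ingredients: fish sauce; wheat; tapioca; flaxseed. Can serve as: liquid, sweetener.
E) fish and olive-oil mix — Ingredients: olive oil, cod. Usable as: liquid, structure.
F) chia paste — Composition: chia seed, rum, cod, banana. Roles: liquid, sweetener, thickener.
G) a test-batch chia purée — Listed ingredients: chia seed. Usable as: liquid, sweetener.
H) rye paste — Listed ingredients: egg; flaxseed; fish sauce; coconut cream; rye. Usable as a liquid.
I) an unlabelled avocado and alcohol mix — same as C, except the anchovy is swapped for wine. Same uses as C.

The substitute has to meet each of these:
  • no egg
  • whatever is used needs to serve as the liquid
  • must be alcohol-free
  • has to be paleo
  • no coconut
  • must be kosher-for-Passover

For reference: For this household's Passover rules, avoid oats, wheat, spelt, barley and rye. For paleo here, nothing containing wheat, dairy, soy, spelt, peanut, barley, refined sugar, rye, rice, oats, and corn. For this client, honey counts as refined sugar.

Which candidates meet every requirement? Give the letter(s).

A: only xanthan gum and apple; none excluded — keep
B: has barley malt, so not kosher-for-Passover; has barley malt, so not paleo — no
C: no egg, no alcohol — keep
D: has wheat, so not kosher-for-Passover; has wheat, so not paleo — no
E: works as a liquid, kosher-for-Passover, no egg — OK
F: has rum, so not alcohol-free — reject
G: only chia seed; none excluded — OK
H: has rye, so not kosher-for-Passover; has rye, so not paleo (and 2 more) — no
I: has wine, so not alcohol-free — no

A, C, E, G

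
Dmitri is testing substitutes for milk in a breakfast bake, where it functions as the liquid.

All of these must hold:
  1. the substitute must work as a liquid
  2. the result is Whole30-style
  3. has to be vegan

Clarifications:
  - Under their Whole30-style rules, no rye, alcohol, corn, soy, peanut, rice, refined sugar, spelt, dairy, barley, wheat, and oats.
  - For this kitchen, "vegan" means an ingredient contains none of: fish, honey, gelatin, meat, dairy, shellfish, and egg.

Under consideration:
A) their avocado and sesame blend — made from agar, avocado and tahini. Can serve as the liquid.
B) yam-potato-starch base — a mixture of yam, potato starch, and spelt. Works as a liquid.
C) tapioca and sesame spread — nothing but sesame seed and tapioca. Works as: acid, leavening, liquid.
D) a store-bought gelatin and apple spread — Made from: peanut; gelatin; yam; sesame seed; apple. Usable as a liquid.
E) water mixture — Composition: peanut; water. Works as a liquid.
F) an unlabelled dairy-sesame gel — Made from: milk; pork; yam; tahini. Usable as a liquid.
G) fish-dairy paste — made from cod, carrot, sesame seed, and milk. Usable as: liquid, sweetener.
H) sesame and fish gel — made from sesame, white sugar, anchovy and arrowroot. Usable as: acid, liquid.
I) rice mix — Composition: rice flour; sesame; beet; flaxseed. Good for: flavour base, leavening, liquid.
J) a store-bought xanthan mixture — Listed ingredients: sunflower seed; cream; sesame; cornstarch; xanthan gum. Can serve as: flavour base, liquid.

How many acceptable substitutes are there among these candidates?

2

A: all constraints satisfied — keep
B: has spelt, so not Whole30-style — out
C: every rule checks out — OK
D: has peanut, so not Whole30-style; has gelatin, so not vegan — no
E: has peanut, so not Whole30-style — reject
F: has milk, so not Whole30-style; has milk, so not vegan — out
G: has milk, so not Whole30-style; has milk, so not vegan — no
H: has white sugar, so not Whole30-style; has anchovy, so not vegan — no
I: has rice flour, so not Whole30-style — no
J: has cornstarch, so not Whole30-style; has cream, so not vegan — reject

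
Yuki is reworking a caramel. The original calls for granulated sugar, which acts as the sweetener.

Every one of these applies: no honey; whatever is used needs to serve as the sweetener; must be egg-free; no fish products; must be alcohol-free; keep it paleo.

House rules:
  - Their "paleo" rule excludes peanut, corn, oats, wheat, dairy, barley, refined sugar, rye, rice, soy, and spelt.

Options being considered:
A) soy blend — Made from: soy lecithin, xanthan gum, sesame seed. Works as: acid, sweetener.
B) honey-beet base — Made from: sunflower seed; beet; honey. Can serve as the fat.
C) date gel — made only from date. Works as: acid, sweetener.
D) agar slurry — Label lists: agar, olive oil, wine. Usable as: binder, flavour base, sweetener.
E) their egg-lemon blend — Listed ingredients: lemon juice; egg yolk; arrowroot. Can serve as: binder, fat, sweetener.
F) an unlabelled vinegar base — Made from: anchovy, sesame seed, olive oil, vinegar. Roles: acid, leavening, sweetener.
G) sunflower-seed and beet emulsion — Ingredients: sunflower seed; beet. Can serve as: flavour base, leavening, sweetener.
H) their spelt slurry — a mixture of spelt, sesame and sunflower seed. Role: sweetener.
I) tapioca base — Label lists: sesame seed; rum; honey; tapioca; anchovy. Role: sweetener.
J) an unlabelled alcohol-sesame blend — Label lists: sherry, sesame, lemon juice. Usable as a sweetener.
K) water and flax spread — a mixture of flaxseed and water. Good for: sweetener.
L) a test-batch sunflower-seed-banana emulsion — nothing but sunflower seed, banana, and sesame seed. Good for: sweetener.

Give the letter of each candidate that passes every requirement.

A: has soy lecithin, so not paleo — reject
B: not usable as a sweetener; has honey, so not honey-free — no
C: all constraints satisfied — valid
D: has wine, so not alcohol-free — out
E: has egg yolk, so not egg-free — no
F: has anchovy, so not fish-free — out
G: works as a sweetener, paleo, no egg — valid
H: has spelt, so not paleo — reject
I: has honey, so not honey-free; has rum, so not alcohol-free (and 1 more) — out
J: has sherry, so not alcohol-free — out
K: nothing on the exclusion list — keep
L: no fish, no alcohol — OK

C, G, K, L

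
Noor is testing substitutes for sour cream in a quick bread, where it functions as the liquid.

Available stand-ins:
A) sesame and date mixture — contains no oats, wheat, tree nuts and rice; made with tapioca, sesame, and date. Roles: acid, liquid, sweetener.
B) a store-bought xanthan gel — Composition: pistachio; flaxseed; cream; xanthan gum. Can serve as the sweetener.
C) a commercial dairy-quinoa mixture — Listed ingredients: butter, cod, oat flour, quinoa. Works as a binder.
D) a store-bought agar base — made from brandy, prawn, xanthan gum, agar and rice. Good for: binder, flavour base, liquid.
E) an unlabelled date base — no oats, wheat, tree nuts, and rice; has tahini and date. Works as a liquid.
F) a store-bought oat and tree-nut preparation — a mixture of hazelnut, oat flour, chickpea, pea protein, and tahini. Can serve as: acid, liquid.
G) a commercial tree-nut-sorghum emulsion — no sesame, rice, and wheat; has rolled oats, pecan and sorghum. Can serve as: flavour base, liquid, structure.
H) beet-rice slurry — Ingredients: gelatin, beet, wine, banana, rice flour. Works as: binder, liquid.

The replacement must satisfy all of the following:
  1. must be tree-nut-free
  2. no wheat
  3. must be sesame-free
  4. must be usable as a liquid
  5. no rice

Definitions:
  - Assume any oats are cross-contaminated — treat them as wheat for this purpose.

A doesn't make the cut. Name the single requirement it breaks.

sesame-free

usable as a liquid: satisfied
sesame-free: has sesame — fails
tree-nut-free: satisfied
wheat-free: satisfied
rice-free: satisfied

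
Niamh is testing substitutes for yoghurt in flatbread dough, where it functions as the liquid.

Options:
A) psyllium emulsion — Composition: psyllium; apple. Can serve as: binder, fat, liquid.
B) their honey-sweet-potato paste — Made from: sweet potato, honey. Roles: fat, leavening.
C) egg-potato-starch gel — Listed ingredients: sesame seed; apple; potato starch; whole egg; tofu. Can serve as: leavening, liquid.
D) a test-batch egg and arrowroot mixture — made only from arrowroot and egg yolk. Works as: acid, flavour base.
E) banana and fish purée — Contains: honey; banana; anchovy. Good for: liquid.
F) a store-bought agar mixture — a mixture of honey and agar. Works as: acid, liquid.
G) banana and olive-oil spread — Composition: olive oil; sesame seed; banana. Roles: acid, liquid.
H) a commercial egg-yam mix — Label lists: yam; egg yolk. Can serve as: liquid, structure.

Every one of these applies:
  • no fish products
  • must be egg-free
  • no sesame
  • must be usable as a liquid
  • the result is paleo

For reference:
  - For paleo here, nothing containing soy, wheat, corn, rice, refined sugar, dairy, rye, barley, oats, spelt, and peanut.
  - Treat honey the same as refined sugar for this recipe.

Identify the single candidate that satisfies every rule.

A: only psyllium and apple; none excluded — valid
B: not usable as a liquid; has honey, so not paleo — reject
C: has tofu, so not paleo; has sesame seed, so not sesame-free (and 1 more) — out
D: not usable as a liquid; has egg yolk, so not egg-free — reject
E: has honey, so not paleo; has anchovy, so not fish-free — no
F: has honey, so not paleo — reject
G: has sesame seed, so not sesame-free — reject
H: has egg yolk, so not egg-free — no

A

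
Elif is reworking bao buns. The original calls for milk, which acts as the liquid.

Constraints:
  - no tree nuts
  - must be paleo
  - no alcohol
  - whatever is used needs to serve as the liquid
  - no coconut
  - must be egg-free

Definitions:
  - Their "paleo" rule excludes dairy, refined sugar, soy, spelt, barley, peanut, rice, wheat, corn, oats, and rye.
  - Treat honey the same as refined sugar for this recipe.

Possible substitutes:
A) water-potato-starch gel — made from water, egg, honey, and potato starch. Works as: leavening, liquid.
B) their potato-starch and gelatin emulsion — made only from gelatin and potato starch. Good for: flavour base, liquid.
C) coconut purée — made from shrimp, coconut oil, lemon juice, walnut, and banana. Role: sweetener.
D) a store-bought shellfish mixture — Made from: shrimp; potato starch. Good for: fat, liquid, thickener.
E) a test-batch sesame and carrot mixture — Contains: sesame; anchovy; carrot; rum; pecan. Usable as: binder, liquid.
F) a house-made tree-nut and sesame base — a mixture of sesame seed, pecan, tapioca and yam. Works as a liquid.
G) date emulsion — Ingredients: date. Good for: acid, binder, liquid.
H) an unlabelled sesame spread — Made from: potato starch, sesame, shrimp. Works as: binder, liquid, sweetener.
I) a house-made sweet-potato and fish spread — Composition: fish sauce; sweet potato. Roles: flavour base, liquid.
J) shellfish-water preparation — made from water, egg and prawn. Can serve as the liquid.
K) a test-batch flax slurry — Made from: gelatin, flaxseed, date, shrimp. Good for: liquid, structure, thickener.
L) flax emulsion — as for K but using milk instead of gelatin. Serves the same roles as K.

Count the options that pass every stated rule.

6

A: has honey, so not paleo; has egg, so not egg-free — no
B: only gelatin and potato starch; none excluded — keep
C: not usable as a liquid; has coconut oil, so not coconut-free (and 1 more) — reject
D: works as a liquid, no tree nuts, no egg — OK
E: has rum, so not alcohol-free; has pecan, so not tree-nut-free — reject
F: has pecan, so not tree-nut-free — no
G: nothing on the exclusion list — valid
H: only sesame, shrimp, and potato starch; none excluded — keep
I: works as a liquid, paleo, no coconut — OK
J: has egg, so not egg-free — reject
K: all constraints satisfied — OK
L: has milk, so not paleo — out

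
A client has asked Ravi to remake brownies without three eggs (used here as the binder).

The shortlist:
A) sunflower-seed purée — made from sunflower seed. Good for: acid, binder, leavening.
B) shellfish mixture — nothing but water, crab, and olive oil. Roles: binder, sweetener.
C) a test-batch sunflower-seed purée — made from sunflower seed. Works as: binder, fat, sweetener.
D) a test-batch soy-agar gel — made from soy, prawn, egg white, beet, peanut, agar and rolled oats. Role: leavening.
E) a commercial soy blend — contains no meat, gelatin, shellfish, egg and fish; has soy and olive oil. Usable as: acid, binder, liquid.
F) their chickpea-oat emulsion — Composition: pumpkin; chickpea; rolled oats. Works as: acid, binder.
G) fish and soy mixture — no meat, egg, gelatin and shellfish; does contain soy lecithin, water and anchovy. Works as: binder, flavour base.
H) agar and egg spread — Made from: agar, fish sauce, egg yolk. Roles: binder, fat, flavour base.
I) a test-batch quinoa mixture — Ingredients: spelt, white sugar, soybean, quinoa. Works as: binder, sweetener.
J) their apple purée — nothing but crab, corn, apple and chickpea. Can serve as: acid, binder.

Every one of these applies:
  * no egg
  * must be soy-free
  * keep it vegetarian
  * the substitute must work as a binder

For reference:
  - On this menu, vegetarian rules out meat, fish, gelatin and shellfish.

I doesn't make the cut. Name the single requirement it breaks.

soy-free

usable as a binder: satisfied
vegetarian: satisfied
egg-free: satisfied
soy-free: has soybean — fails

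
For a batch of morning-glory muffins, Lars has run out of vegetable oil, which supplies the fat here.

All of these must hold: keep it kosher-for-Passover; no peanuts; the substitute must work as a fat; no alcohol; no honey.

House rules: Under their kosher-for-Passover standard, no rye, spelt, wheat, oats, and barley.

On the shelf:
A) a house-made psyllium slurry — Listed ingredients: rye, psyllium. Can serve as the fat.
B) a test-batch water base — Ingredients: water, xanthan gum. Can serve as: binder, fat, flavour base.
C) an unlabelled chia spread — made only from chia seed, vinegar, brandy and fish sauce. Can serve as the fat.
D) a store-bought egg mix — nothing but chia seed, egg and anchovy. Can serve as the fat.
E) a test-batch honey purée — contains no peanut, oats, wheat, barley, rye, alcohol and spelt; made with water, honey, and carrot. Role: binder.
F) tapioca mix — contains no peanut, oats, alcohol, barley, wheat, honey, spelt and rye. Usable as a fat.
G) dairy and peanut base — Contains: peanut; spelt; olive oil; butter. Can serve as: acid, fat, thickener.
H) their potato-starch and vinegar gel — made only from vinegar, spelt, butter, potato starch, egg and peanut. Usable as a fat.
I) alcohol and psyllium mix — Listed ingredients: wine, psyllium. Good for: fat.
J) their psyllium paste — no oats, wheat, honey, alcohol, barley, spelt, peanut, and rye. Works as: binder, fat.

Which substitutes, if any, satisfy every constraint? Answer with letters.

A: has rye, so not kosher-for-Passover — reject
B: only water and xanthan gum; none excluded — valid
C: has brandy, so not alcohol-free — no
D: no honey, no peanut — OK
E: not usable as a fat; has honey, so not honey-free — reject
F: nothing on the exclusion list — valid
G: has spelt, so not kosher-for-Passover; has peanut, so not peanut-free — out
H: has spelt, so not kosher-for-Passover; has peanut, so not peanut-free — no
I: has wine, so not alcohol-free — out
J: no peanut, no alcohol — valid

B, D, F, J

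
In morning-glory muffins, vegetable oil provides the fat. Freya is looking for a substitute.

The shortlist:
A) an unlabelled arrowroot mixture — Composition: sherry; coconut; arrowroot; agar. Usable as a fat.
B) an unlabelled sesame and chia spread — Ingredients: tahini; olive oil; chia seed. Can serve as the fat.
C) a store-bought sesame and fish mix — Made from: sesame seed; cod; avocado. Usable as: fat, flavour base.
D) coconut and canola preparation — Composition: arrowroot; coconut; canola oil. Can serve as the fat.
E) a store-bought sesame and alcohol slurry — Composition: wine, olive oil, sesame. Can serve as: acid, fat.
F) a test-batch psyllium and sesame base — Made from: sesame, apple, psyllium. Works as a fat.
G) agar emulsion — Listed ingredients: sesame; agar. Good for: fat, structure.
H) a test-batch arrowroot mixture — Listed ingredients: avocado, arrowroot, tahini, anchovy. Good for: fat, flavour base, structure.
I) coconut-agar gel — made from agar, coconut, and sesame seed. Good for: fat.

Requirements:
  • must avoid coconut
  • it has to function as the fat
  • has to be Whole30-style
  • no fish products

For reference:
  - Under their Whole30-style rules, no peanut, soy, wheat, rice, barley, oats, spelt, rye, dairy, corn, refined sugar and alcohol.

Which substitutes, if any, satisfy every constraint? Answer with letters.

B, F, G

A: has sherry, so not Whole30-style; has coconut, so not coconut-free — no
B: works as a fat, no fish, no coconut — valid
C: has cod, so not fish-free — reject
D: has coconut, so not coconut-free — no
E: has wine, so not Whole30-style — out
F: Whole30-style, no fish — valid
G: only sesame and agar; none excluded — OK
H: has anchovy, so not fish-free — reject
I: has coconut, so not coconut-free — out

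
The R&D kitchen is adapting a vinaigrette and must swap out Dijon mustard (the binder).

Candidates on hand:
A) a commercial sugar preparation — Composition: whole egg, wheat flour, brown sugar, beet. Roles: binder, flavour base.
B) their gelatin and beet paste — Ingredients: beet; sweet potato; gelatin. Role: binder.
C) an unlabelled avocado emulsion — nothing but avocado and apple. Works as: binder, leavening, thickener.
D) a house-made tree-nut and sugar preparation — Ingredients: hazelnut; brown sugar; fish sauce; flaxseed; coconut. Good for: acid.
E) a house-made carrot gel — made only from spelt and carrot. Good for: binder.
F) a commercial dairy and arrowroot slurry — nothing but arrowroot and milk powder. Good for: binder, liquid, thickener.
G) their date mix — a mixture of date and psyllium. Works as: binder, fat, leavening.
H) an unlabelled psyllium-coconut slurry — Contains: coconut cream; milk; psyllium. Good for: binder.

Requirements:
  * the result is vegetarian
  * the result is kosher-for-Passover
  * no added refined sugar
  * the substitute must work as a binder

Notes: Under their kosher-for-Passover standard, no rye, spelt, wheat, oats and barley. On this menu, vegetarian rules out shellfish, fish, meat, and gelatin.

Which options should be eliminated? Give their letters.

A, B, D, E

A: has wheat flour, so not kosher-for-Passover; has brown sugar, so not no-added-sugar — no
B: has gelatin, so not vegetarian — reject
C: only avocado and apple; none excluded — OK
D: not usable as a binder; has fish sauce, so not vegetarian (and 1 more) — reject
E: has spelt, so not kosher-for-Passover — no
F: only milk powder and arrowroot; none excluded — keep
G: kosher-for-Passover, no refined sugar — OK
H: no refined sugar, kosher-for-Passover — OK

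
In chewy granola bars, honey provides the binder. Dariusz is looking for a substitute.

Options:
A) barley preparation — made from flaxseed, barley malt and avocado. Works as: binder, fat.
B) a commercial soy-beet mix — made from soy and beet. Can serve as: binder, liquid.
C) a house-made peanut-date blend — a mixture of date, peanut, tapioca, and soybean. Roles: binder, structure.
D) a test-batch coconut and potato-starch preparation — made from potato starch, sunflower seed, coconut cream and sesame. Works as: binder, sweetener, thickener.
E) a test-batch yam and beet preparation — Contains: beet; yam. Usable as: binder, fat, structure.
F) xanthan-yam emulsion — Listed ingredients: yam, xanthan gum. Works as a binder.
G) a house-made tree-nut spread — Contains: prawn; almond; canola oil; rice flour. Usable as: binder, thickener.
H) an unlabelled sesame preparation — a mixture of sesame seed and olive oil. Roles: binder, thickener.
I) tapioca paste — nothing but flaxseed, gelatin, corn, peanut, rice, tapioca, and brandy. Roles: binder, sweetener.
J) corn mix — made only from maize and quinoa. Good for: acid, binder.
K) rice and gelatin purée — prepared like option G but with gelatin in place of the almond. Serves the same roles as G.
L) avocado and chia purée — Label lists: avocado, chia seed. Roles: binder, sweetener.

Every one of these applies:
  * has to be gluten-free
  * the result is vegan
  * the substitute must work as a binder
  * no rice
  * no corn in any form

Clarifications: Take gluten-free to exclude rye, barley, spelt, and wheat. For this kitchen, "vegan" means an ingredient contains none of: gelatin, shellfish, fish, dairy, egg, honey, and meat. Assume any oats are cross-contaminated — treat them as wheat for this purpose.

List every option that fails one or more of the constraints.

A, G, I, J, K

A: has barley malt, so not gluten-free — reject
B: only soy and beet; none excluded — OK
C: peanut and soybean etc. — none of it excluded — keep
D: nothing on the exclusion list — keep
E: no rice, no corn — OK
F: only xanthan gum and yam; none excluded — keep
G: has prawn, so not vegan; has rice flour, so not rice-free — reject
H: works as a binder, no rice, gluten-free — keep
I: has gelatin, so not vegan; has rice, so not rice-free (and 1 more) — reject
J: has maize, so not corn-free — no
K: has gelatin, so not vegan; has rice flour, so not rice-free — no
L: all constraints satisfied — keep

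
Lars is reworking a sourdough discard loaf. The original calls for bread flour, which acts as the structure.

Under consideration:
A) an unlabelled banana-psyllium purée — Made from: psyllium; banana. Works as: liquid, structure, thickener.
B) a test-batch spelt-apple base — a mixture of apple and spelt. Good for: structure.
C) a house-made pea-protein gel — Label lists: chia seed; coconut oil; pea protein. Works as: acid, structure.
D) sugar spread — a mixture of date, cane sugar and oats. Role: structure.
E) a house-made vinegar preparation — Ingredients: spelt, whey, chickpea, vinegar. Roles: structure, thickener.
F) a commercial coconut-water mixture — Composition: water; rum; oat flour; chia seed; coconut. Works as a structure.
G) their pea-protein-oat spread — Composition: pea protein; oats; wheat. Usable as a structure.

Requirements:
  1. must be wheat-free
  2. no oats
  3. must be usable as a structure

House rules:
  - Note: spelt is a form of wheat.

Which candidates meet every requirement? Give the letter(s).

A: only psyllium and banana; none excluded — valid
B: has spelt, so not wheat-free — out
C: all constraints satisfied — OK
D: has oats, so not oat-free — out
E: has spelt, so not wheat-free — no
F: has oat flour, so not oat-free — no
G: has wheat, so not wheat-free; has oats, so not oat-free — reject

A, C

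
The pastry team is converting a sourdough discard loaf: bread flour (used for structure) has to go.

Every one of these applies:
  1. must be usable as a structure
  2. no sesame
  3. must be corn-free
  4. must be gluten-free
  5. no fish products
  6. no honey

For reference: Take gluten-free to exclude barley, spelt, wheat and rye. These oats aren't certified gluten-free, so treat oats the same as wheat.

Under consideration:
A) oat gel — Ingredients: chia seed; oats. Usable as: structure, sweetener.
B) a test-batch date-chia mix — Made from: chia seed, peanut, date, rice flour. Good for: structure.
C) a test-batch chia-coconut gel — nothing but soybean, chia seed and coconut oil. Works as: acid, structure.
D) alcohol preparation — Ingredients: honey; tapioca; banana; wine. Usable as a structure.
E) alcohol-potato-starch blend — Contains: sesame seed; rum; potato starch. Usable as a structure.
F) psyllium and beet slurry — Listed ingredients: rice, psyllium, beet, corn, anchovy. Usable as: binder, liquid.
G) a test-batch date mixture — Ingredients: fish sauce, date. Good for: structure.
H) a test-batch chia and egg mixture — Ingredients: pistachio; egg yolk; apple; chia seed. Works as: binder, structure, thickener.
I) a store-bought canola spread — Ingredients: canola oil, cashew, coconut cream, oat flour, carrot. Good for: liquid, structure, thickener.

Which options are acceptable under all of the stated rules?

A: has oats, so not gluten-free — no
B: works as a structure, no sesame, no corn — valid
C: every rule checks out — keep
D: has honey, so not honey-free — no
E: has sesame seed, so not sesame-free — out
F: not usable as a structure; has corn, so not corn-free (and 1 more) — no
G: has fish sauce, so not fish-free — no
H: all constraints satisfied — keep
I: has oat flour, so not gluten-free — out

B, C, H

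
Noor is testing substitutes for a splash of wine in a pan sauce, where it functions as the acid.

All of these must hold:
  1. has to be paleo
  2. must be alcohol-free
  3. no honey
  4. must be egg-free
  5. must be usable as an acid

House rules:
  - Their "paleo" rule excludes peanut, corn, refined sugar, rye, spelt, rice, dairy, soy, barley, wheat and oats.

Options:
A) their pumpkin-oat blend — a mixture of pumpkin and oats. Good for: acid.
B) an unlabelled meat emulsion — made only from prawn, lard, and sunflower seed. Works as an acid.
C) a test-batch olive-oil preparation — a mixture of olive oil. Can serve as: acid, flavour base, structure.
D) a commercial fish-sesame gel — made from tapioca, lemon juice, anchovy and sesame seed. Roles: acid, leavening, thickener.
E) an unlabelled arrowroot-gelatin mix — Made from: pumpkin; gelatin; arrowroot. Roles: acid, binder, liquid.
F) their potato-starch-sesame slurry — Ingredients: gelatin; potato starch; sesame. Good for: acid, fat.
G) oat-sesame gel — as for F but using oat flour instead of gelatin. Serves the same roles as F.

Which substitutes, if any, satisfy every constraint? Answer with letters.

B, C, D, E, F

A: has oats, so not paleo — out
B: nothing on the exclusion list — valid
C: all constraints satisfied — OK
D: anchovy and sesame seed etc. — none of it excluded — valid
E: only gelatin, arrowroot, and pumpkin; none excluded — OK
F: nothing on the exclusion list — valid
G: has oat flour, so not paleo — reject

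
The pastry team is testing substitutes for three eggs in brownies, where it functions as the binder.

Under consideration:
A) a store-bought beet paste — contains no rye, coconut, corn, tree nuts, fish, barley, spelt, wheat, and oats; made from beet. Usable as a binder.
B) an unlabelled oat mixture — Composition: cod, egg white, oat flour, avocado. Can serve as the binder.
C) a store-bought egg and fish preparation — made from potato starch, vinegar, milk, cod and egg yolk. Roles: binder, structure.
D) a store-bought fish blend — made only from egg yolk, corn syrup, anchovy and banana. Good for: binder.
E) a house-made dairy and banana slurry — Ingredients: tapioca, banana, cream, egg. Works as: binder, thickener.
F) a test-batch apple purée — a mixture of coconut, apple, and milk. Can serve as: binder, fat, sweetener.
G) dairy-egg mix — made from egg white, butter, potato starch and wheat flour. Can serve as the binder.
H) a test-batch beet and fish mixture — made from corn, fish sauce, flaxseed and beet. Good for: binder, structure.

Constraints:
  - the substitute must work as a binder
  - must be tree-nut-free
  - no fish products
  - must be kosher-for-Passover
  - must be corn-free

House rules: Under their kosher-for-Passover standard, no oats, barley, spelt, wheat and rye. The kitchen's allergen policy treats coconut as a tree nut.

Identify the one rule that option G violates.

kosher-for-Passover

usable as a binder: satisfied
kosher-for-Passover: has wheat flour — fails
fish-free: satisfied
corn-free: satisfied
tree-nut-free: satisfied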